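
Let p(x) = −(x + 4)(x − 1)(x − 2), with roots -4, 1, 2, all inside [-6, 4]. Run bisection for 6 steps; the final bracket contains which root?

-4

p(-1) = -18 < 0, so the root lies in [-6, -1]
p(-3.5) = -12.375 < 0, so the root lies in [-6, -3.5]
p(-4.75) = 29.109375 > 0, so the root lies in [-4.75, -3.5]
p(-4.125) = 3.9238 > 0, so the root lies in [-4.125, -3.5]
p(-3.8125) = -5.2449 < 0, so the root lies in [-4.125, -3.8125]
p(-3.96875) = -0.9268 < 0, so the root lies in [-4.125, -3.96875]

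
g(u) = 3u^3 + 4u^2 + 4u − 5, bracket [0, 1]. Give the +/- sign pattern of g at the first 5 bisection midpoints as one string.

-+-++

g(0.5) = -1.625 < 0, so the root lies in [0.5, 1]
g(0.75) = 1.515625 > 0, so the root lies in [0.5, 0.75]
g(0.625) = -0.205078 < 0, so the root lies in [0.625, 0.75]
g(0.6875) = 0.6155 > 0, so the root lies in [0.625, 0.6875]
g(0.65625) = 0.1955 > 0, so the root lies in [0.625, 0.65625]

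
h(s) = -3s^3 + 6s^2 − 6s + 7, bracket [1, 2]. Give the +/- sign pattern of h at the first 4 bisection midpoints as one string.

+-+-

midpoint 1.5: h = 1.375 > 0 → [1.5, 2]
midpoint 1.75: h = -1.203125 < 0 → [1.5, 1.75]
midpoint 1.625: h = 0.220703 > 0 → [1.625, 1.75]
midpoint 1.6875: h = -0.4553 < 0 → [1.625, 1.6875]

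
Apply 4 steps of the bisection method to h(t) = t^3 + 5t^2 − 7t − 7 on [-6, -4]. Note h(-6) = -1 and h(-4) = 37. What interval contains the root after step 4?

midpoint -5: h = 28 > 0 → [-6, -5]
midpoint -5.5: h = 16.375 > 0 → [-6, -5.5]
midpoint -5.75: h = 8.453125 > 0 → [-6, -5.75]
midpoint -5.875: h = 3.9238 > 0 → [-6, -5.875]

[-6, -5.875]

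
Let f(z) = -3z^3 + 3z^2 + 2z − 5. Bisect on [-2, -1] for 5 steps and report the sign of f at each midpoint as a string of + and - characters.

+++-+

m = -1.5, f(m) = 8.875 (+); new bracket [-1.5, -1]
m = -1.25, f(m) = 3.046875 (+); new bracket [-1.25, -1]
m = -1.125, f(m) = 0.818359 (+); new bracket [-1.125, -1]
m = -1.0625, f(m) = -0.1399 (−); new bracket [-1.125, -1.0625]
m = -1.09375, f(m) = 0.3267 (+); new bracket [-1.09375, -1.0625]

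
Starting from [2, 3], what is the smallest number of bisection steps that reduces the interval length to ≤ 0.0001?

Width after n steps is 1/2^n. Need 2^n ≥ 1/0.0001 = 10000.
2^13 = 8192 < 10000 ≤ 2^14 = 16384, so n = 14.

14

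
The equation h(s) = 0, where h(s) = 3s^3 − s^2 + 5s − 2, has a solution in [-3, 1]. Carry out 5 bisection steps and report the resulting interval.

[0.375, 0.5]

h(-1) = -11 < 0, so the root lies in [-1, 1]
h(0) = -2 < 0, so the root lies in [0, 1]
h(0.5) = 0.625 > 0, so the root lies in [0, 0.5]
h(0.25) = -0.7656 < 0, so the root lies in [0.25, 0.5]
h(0.375) = -0.1074 < 0, so the root lies in [0.375, 0.5]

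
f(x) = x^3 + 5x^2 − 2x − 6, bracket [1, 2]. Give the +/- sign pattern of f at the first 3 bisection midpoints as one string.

++-

x = 1.5 gives f = 5.625, positive; keep [1, 1.5]
x = 1.25 gives f = 1.265625, positive; keep [1, 1.25]
x = 1.125 gives f = -0.498047, negative; keep [1.125, 1.25]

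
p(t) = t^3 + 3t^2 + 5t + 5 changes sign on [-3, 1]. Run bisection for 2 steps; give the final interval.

[-2, -1]

m = -1, p(m) = 2 (+); new bracket [-3, -1]
m = -2, p(m) = -1 (−); new bracket [-2, -1]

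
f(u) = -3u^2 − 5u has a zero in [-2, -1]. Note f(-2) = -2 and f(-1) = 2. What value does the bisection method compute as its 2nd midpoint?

m = -1.5, f(m) = 0.75 (+); new bracket [-2, -1.5]
m = -1.75, f(m) = -0.4375 (−); new bracket [-1.75, -1.5]

-1.75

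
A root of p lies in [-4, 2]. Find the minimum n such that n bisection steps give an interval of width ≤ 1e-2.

Width after n steps is 6/2^n. Need 2^n ≥ 6/1e-2 = 600.
2^9 = 512 < 600 ≤ 2^10 = 1024, so n = 10.

10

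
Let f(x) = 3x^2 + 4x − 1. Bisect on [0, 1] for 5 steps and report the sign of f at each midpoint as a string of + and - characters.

++--+

m = 0.5, f(m) = 1.75 (+); new bracket [0, 0.5]
m = 0.25, f(m) = 0.1875 (+); new bracket [0, 0.25]
m = 0.125, f(m) = -0.453125 (−); new bracket [0.125, 0.25]
m = 0.1875, f(m) = -0.1445 (−); new bracket [0.1875, 0.25]
m = 0.21875, f(m) = 0.0186 (+); new bracket [0.1875, 0.21875]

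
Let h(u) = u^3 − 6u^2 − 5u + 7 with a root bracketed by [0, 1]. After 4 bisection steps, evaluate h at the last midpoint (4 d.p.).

midpoint 0.5: h = 3.125 > 0 → [0.5, 1]
midpoint 0.75: h = 0.296875 > 0 → [0.75, 1]
midpoint 0.875: h = -1.298828 < 0 → [0.75, 0.875]
midpoint 0.8125: h = -0.4871 < 0 → [0.75, 0.8125]

-0.4871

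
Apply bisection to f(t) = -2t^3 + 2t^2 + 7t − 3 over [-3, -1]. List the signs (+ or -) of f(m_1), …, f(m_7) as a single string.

f(-2) = 7 > 0, so the root lies in [-2, -1]
f(-1.5) = -2.25 < 0, so the root lies in [-2, -1.5]
f(-1.75) = 1.59375 > 0, so the root lies in [-1.75, -1.5]
f(-1.625) = -0.5117 < 0, so the root lies in [-1.75, -1.625]
f(-1.6875) = 0.4937 > 0, so the root lies in [-1.6875, -1.625]
f(-1.65625) = -0.0207 < 0, so the root lies in [-1.6875, -1.65625]
f(-1.671875) = 0.2335 > 0, so the root lies in [-1.671875, -1.65625]

+-+-+-+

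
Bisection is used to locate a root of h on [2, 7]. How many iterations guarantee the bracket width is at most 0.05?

Width after n steps is 5/2^n. Need 2^n ≥ 5/0.05 = 100.
2^6 = 64 < 100 ≤ 2^7 = 128, so n = 7.

7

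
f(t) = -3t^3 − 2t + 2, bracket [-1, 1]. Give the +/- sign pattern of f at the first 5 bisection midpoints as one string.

++-+-

midpoint 0: f = 2 > 0 → [0, 1]
midpoint 0.5: f = 0.625 > 0 → [0.5, 1]
midpoint 0.75: f = -0.765625 < 0 → [0.5, 0.75]
midpoint 0.625: f = 0.0176 > 0 → [0.625, 0.75]
midpoint 0.6875: f = -0.3499 < 0 → [0.625, 0.6875]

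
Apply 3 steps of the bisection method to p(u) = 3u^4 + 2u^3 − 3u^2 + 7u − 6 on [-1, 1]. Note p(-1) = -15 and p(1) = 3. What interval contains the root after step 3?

m = 0, p(m) = -6 (−); new bracket [0, 1]
m = 0.5, p(m) = -2.8125 (−); new bracket [0.5, 1]
m = 0.75, p(m) = -0.644531 (−); new bracket [0.75, 1]

[0.75, 1]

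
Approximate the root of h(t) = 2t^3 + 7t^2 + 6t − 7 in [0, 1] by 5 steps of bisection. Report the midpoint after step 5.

0.65625

t = 0.5 gives h = -2, negative; keep [0.5, 1]
t = 0.75 gives h = 2.28125, positive; keep [0.5, 0.75]
t = 0.625 gives h = -0.027344, negative; keep [0.625, 0.75]
t = 0.6875 gives h = 1.0835, positive; keep [0.625, 0.6875]
t = 0.65625 gives h = 0.5174, positive; keep [0.625, 0.65625]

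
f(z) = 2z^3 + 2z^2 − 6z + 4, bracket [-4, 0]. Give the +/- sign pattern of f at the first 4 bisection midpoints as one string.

+-+-

z = -2 gives f = 8, positive; keep [-4, -2]
z = -3 gives f = -14, negative; keep [-3, -2]
z = -2.5 gives f = 0.25, positive; keep [-3, -2.5]
z = -2.75 gives f = -5.9688, negative; keep [-2.75, -2.5]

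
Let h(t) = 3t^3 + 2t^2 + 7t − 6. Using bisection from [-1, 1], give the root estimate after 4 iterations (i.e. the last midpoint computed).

t = 0 gives h = -6, negative; keep [0, 1]
t = 0.5 gives h = -1.625, negative; keep [0.5, 1]
t = 0.75 gives h = 1.640625, positive; keep [0.5, 0.75]
t = 0.625 gives h = -0.1113, negative; keep [0.625, 0.75]

0.625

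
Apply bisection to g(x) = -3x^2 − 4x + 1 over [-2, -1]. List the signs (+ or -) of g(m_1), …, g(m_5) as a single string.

midpoint -1.5: g = 0.25 > 0 → [-2, -1.5]
midpoint -1.75: g = -1.1875 < 0 → [-1.75, -1.5]
midpoint -1.625: g = -0.421875 < 0 → [-1.625, -1.5]
midpoint -1.5625: g = -0.0742 < 0 → [-1.5625, -1.5]
midpoint -1.53125: g = 0.0908 > 0 → [-1.5625, -1.53125]

+---+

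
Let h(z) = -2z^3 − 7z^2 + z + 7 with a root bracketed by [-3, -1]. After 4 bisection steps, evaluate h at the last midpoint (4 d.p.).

-0.1367

midpoint -2: h = -7 < 0 → [-2, -1]
midpoint -1.5: h = -3.5 < 0 → [-1.5, -1]
midpoint -1.25: h = -1.28125 < 0 → [-1.25, -1]
midpoint -1.125: h = -0.1367 < 0 → [-1.125, -1]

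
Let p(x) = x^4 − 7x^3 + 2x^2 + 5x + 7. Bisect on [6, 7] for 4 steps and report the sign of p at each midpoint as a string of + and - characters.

p(6.5) = -13.3125 < 0, so the root lies in [6.5, 7]
p(6.75) = 54.988281 > 0, so the root lies in [6.5, 6.75]
p(6.625) = 18.865479 > 0, so the root lies in [6.5, 6.625]
p(6.5625) = 2.2976 > 0, so the root lies in [6.5, 6.5625]

-+++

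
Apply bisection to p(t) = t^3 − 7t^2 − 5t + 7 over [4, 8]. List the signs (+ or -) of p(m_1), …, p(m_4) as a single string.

---+

p(6) = -59 < 0, so the root lies in [6, 8]
p(7) = -28 < 0, so the root lies in [7, 8]
p(7.5) = -2.375 < 0, so the root lies in [7.5, 8]
p(7.75) = 13.2969 > 0, so the root lies in [7.5, 7.75]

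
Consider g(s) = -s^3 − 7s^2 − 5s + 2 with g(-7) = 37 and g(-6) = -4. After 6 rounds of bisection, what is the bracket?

[-6.140625, -6.125]

g(-6.5) = 13.375 > 0, so the root lies in [-6.5, -6]
g(-6.25) = 3.953125 > 0, so the root lies in [-6.25, -6]
g(-6.125) = -0.201172 < 0, so the root lies in [-6.25, -6.125]
g(-6.1875) = 1.8308 > 0, so the root lies in [-6.1875, -6.125]
g(-6.15625) = 0.8036 > 0, so the root lies in [-6.15625, -6.125]
g(-6.140625) = 0.2984 > 0, so the root lies in [-6.140625, -6.125]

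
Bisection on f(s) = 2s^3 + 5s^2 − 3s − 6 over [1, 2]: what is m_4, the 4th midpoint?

m = 1.5, f(m) = 7.5 (+); new bracket [1, 1.5]
m = 1.25, f(m) = 1.96875 (+); new bracket [1, 1.25]
m = 1.125, f(m) = -0.199219 (−); new bracket [1.125, 1.25]
m = 1.1875, f(m) = 0.8374 (+); new bracket [1.125, 1.1875]

1.1875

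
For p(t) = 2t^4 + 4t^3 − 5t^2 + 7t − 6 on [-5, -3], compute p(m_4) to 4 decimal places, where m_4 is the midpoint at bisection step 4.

-8.0386

midpoint -4: p = 142 > 0 → [-4, -3]
midpoint -3.5: p = 36.875 > 0 → [-3.5, -3]
midpoint -3.25: p = 4.257812 > 0 → [-3.25, -3]
midpoint -3.125: p = -8.0386 < 0 → [-3.25, -3.125]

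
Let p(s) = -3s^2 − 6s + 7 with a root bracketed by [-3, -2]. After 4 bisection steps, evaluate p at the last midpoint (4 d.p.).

m = -2.5, p(m) = 3.25 (+); new bracket [-3, -2.5]
m = -2.75, p(m) = 0.8125 (+); new bracket [-3, -2.75]
m = -2.875, p(m) = -0.546875 (−); new bracket [-2.875, -2.75]
m = -2.8125, p(m) = 0.1445 (+); new bracket [-2.875, -2.8125]

0.1445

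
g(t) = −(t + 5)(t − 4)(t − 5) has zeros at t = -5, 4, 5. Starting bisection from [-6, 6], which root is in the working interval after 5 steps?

-5

t = 0 gives g = -100, negative; keep [-6, 0]
t = -3 gives g = -112, negative; keep [-6, -3]
t = -4.5 gives g = -40.375, negative; keep [-6, -4.5]
t = -5.25 gives g = 23.7031, positive; keep [-5.25, -4.5]
t = -4.875 gives g = -10.9551, negative; keep [-5.25, -4.875]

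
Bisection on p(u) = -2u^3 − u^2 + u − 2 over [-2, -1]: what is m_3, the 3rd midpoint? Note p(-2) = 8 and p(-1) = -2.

midpoint -1.5: p = 1 > 0 → [-1.5, -1]
midpoint -1.25: p = -0.90625 < 0 → [-1.5, -1.25]
midpoint -1.375: p = -0.066406 < 0 → [-1.5, -1.375]

-1.375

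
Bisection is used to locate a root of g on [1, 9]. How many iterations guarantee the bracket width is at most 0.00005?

18

Width after n steps is 8/2^n. Need 2^n ≥ 8/0.00005 = 160000.
2^17 = 131072 < 160000 ≤ 2^18 = 262144, so n = 18.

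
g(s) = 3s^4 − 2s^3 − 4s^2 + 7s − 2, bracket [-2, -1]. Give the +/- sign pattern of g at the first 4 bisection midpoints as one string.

g(-1.5) = 0.4375 > 0, so the root lies in [-1.5, -1]
g(-1.25) = -5.769531 < 0, so the root lies in [-1.5, -1.25]
g(-1.375) = -3.264893 < 0, so the root lies in [-1.5, -1.375]
g(-1.4375) = -1.5771 < 0, so the root lies in [-1.5, -1.4375]

+---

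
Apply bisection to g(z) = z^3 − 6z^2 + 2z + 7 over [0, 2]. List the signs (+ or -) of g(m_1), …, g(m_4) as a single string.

+-++

midpoint 1: g = 4 > 0 → [1, 2]
midpoint 1.5: g = -0.125 < 0 → [1, 1.5]
midpoint 1.25: g = 2.078125 > 0 → [1.25, 1.5]
midpoint 1.375: g = 1.0059 > 0 → [1.375, 1.5]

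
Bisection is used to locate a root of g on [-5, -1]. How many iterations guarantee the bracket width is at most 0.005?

Width after n steps is 4/2^n. Need 2^n ≥ 4/0.005 = 800.
2^9 = 512 < 800 ≤ 2^10 = 1024, so n = 10.

10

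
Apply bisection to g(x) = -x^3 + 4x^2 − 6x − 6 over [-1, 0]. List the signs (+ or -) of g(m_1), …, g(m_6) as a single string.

-+-+-+

x = -0.5 gives g = -1.875, negative; keep [-1, -0.5]
x = -0.75 gives g = 1.171875, positive; keep [-0.75, -0.5]
x = -0.625 gives g = -0.443359, negative; keep [-0.75, -0.625]
x = -0.6875 gives g = 0.3406, positive; keep [-0.6875, -0.625]
x = -0.65625 gives g = -0.0572, negative; keep [-0.6875, -0.65625]
x = -0.671875 gives g = 0.1402, positive; keep [-0.671875, -0.65625]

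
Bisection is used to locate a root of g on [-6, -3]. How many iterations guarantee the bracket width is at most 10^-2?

9

Width after n steps is 3/2^n. Need 2^n ≥ 3/10^-2 = 300.
2^8 = 256 < 300 ≤ 2^9 = 512, so n = 9.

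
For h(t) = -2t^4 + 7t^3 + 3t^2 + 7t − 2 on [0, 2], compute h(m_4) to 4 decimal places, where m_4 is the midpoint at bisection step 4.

t = 1 gives h = 13, positive; keep [0, 1]
t = 0.5 gives h = 3, positive; keep [0, 0.5]
t = 0.25 gives h = 0.039062, positive; keep [0, 0.25]
t = 0.125 gives h = -1.0649, negative; keep [0.125, 0.25]

-1.0649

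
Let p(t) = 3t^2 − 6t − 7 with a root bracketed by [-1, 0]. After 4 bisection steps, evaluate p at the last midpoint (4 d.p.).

-0.1445

t = -0.5 gives p = -3.25, negative; keep [-1, -0.5]
t = -0.75 gives p = -0.8125, negative; keep [-1, -0.75]
t = -0.875 gives p = 0.546875, positive; keep [-0.875, -0.75]
t = -0.8125 gives p = -0.1445, negative; keep [-0.875, -0.8125]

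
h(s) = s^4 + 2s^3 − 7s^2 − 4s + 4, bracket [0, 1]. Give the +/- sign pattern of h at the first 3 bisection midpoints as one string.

midpoint 0.5: h = 0.5625 > 0 → [0.5, 1]
midpoint 0.75: h = -1.777344 < 0 → [0.5, 0.75]
midpoint 0.625: h = -0.593506 < 0 → [0.5, 0.625]

+--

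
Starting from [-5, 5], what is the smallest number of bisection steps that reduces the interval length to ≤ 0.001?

14

Width after n steps is 10/2^n. Need 2^n ≥ 10/0.001 = 10000.
2^13 = 8192 < 10000 ≤ 2^14 = 16384, so n = 14.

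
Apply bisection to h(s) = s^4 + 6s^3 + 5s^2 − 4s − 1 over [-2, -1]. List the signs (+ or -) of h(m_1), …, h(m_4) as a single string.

midpoint -1.5: h = 1.0625 > 0 → [-2, -1.5]
midpoint -1.75: h = -1.464844 < 0 → [-1.75, -1.5]
midpoint -1.625: h = -0.070068 < 0 → [-1.625, -1.5]
midpoint -1.5625: h = 0.5293 > 0 → [-1.625, -1.5625]

+--+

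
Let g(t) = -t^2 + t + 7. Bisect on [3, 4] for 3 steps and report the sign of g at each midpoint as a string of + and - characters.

--+

g(3.5) = -1.75 < 0, so the root lies in [3, 3.5]
g(3.25) = -0.3125 < 0, so the root lies in [3, 3.25]
g(3.125) = 0.359375 > 0, so the root lies in [3.125, 3.25]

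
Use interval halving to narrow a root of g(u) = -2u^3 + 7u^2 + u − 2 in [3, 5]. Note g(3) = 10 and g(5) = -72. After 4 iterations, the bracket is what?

[3.5, 3.625]

u = 4 gives g = -14, negative; keep [3, 4]
u = 3.5 gives g = 1.5, positive; keep [3.5, 4]
u = 3.75 gives g = -5.28125, negative; keep [3.5, 3.75]
u = 3.625 gives g = -1.6602, negative; keep [3.5, 3.625]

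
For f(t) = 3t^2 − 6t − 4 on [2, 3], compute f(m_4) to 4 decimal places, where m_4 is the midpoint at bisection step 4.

f(2.5) = -0.25 < 0, so the root lies in [2.5, 3]
f(2.75) = 2.1875 > 0, so the root lies in [2.5, 2.75]
f(2.625) = 0.921875 > 0, so the root lies in [2.5, 2.625]
f(2.5625) = 0.3242 > 0, so the root lies in [2.5, 2.5625]

0.3242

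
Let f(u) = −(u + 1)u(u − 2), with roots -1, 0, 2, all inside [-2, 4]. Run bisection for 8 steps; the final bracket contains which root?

u = 1 gives f = 2, positive; keep [1, 4]
u = 2.5 gives f = -4.375, negative; keep [1, 2.5]
u = 1.75 gives f = 1.203125, positive; keep [1.75, 2.5]
u = 2.125 gives f = -0.8301, negative; keep [1.75, 2.125]
u = 1.9375 gives f = 0.3557, positive; keep [1.9375, 2.125]
u = 2.03125 gives f = -0.1924, negative; keep [1.9375, 2.03125]
u = 1.984375 gives f = 0.0925, positive; keep [1.984375, 2.03125]
u = 2.0078125 gives f = -0.0472, negative; keep [1.984375, 2.0078125]

2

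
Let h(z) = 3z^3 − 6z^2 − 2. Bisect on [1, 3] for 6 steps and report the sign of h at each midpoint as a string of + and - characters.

-++-++

z = 2 gives h = -2, negative; keep [2, 3]
z = 2.5 gives h = 7.375, positive; keep [2, 2.5]
z = 2.25 gives h = 1.796875, positive; keep [2, 2.25]
z = 2.125 gives h = -0.3066, negative; keep [2.125, 2.25]
z = 2.1875 gives h = 0.6917, positive; keep [2.125, 2.1875]
z = 2.15625 gives h = 0.1794, positive; keep [2.125, 2.15625]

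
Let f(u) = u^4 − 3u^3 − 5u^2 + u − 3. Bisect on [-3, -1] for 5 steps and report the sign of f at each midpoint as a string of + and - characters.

midpoint -2: f = 15 > 0 → [-2, -1]
midpoint -1.5: f = -0.5625 < 0 → [-2, -1.5]
midpoint -1.75: f = 5.394531 > 0 → [-1.75, -1.5]
midpoint -1.625: f = 2.0178 > 0 → [-1.625, -1.5]
midpoint -1.5625: f = 0.635 > 0 → [-1.5625, -1.5]

+-+++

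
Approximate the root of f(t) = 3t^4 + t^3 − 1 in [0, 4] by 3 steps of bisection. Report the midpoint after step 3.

t = 2 gives f = 55, positive; keep [0, 2]
t = 1 gives f = 3, positive; keep [0, 1]
t = 0.5 gives f = -0.6875, negative; keep [0.5, 1]

0.5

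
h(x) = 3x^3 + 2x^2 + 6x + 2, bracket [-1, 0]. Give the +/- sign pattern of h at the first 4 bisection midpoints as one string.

-+-+

m = -0.5, h(m) = -0.875 (−); new bracket [-0.5, 0]
m = -0.25, h(m) = 0.578125 (+); new bracket [-0.5, -0.25]
m = -0.375, h(m) = -0.126953 (−); new bracket [-0.375, -0.25]
m = -0.3125, h(m) = 0.2288 (+); new bracket [-0.375, -0.3125]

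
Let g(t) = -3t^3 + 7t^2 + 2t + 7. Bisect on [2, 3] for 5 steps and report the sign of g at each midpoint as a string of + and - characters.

++-++

g(2.5) = 8.875 > 0, so the root lies in [2.5, 3]
g(2.75) = 3.046875 > 0, so the root lies in [2.75, 3]
g(2.875) = -0.681641 < 0, so the root lies in [2.75, 2.875]
g(2.8125) = 1.2542 > 0, so the root lies in [2.8125, 2.875]
g(2.84375) = 0.3044 > 0, so the root lies in [2.84375, 2.875]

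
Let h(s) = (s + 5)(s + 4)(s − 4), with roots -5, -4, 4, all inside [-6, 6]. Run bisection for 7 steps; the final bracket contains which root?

midpoint 0: h = -80 < 0 → [0, 6]
midpoint 3: h = -56 < 0 → [3, 6]
midpoint 4.5: h = 40.375 > 0 → [3, 4.5]
midpoint 3.75: h = -16.9531 < 0 → [3.75, 4.5]
midpoint 4.125: h = 9.2676 > 0 → [3.75, 4.125]
midpoint 3.9375: h = -4.4338 < 0 → [3.9375, 4.125]
midpoint 4.03125: h = 2.2666 > 0 → [3.9375, 4.03125]

4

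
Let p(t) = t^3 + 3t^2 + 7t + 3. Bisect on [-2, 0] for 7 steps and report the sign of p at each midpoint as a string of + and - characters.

-+----+

midpoint -1: p = -2 < 0 → [-1, 0]
midpoint -0.5: p = 0.125 > 0 → [-1, -0.5]
midpoint -0.75: p = -0.984375 < 0 → [-0.75, -0.5]
midpoint -0.625: p = -0.4473 < 0 → [-0.625, -0.5]
midpoint -0.5625: p = -0.1663 < 0 → [-0.5625, -0.5]
midpoint -0.53125: p = -0.022 < 0 → [-0.53125, -0.5]
midpoint -0.515625: p = 0.0511 > 0 → [-0.53125, -0.515625]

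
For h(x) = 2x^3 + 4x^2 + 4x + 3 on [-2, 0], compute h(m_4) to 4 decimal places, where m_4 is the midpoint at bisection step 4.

-0.1367

h(-1) = 1 > 0, so the root lies in [-2, -1]
h(-1.5) = -0.75 < 0, so the root lies in [-1.5, -1]
h(-1.25) = 0.34375 > 0, so the root lies in [-1.5, -1.25]
h(-1.375) = -0.1367 < 0, so the root lies in [-1.375, -1.25]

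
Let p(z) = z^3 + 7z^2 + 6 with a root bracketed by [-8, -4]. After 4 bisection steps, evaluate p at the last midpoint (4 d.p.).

p(-6) = 42 > 0, so the root lies in [-8, -6]
p(-7) = 6 > 0, so the root lies in [-8, -7]
p(-7.5) = -22.125 < 0, so the root lies in [-7.5, -7]
p(-7.25) = -7.1406 < 0, so the root lies in [-7.25, -7]

-7.1406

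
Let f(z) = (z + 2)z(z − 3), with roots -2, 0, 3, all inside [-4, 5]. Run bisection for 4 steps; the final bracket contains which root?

f(0.5) = -3.125 < 0, so the root lies in [0.5, 5]
f(2.75) = -3.265625 < 0, so the root lies in [2.75, 5]
f(3.875) = 19.919922 > 0, so the root lies in [2.75, 3.875]
f(3.3125) = 5.4993 > 0, so the root lies in [2.75, 3.3125]

3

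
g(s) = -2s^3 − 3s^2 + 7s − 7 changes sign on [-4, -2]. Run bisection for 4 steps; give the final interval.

[-3.125, -3]

g(-3) = -1 < 0, so the root lies in [-4, -3]
g(-3.5) = 17.5 > 0, so the root lies in [-3.5, -3]
g(-3.25) = 7.21875 > 0, so the root lies in [-3.25, -3]
g(-3.125) = 2.8633 > 0, so the root lies in [-3.125, -3]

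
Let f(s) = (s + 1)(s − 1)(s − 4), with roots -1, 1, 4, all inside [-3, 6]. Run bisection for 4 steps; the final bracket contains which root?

f(1.5) = -3.125 < 0, so the root lies in [1.5, 6]
f(3.75) = -3.265625 < 0, so the root lies in [3.75, 6]
f(4.875) = 19.919922 > 0, so the root lies in [3.75, 4.875]
f(4.3125) = 5.4993 > 0, so the root lies in [3.75, 4.3125]

4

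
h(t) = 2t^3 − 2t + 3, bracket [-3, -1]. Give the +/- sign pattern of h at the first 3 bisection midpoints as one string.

t = -2 gives h = -9, negative; keep [-2, -1]
t = -1.5 gives h = -0.75, negative; keep [-1.5, -1]
t = -1.25 gives h = 1.59375, positive; keep [-1.5, -1.25]

--+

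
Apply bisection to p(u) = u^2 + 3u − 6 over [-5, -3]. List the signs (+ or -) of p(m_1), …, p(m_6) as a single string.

-+-+--

u = -4 gives p = -2, negative; keep [-5, -4]
u = -4.5 gives p = 0.75, positive; keep [-4.5, -4]
u = -4.25 gives p = -0.6875, negative; keep [-4.5, -4.25]
u = -4.375 gives p = 0.0156, positive; keep [-4.375, -4.25]
u = -4.3125 gives p = -0.3398, negative; keep [-4.375, -4.3125]
u = -4.34375 gives p = -0.1631, negative; keep [-4.375, -4.34375]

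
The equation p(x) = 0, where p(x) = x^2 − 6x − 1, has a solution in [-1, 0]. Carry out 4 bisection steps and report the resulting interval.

x = -0.5 gives p = 2.25, positive; keep [-0.5, 0]
x = -0.25 gives p = 0.5625, positive; keep [-0.25, 0]
x = -0.125 gives p = -0.234375, negative; keep [-0.25, -0.125]
x = -0.1875 gives p = 0.1602, positive; keep [-0.1875, -0.125]

[-0.1875, -0.125]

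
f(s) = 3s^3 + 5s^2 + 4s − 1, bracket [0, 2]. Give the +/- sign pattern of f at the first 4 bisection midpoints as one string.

m = 1, f(m) = 11 (+); new bracket [0, 1]
m = 0.5, f(m) = 2.625 (+); new bracket [0, 0.5]
m = 0.25, f(m) = 0.359375 (+); new bracket [0, 0.25]
m = 0.125, f(m) = -0.416 (−); new bracket [0.125, 0.25]

+++-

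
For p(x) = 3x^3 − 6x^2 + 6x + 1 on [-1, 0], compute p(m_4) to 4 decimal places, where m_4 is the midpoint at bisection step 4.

midpoint -0.5: p = -3.875 < 0 → [-0.5, 0]
midpoint -0.25: p = -0.921875 < 0 → [-0.25, 0]
midpoint -0.125: p = 0.150391 > 0 → [-0.25, -0.125]
midpoint -0.1875: p = -0.3557 < 0 → [-0.1875, -0.125]

-0.3557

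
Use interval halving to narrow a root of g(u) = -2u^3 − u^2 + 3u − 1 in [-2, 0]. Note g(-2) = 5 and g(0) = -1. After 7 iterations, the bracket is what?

[-1.625, -1.609375]

u = -1 gives g = -3, negative; keep [-2, -1]
u = -1.5 gives g = -1, negative; keep [-2, -1.5]
u = -1.75 gives g = 1.40625, positive; keep [-1.75, -1.5]
u = -1.625 gives g = 0.0664, positive; keep [-1.625, -1.5]
u = -1.5625 gives g = -0.4995, negative; keep [-1.625, -1.5625]
u = -1.59375 gives g = -0.2249, negative; keep [-1.625, -1.59375]
u = -1.609375 gives g = -0.0814, negative; keep [-1.625, -1.609375]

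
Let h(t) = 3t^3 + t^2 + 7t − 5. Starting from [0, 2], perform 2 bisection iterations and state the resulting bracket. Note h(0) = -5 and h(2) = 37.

t = 1 gives h = 6, positive; keep [0, 1]
t = 0.5 gives h = -0.875, negative; keep [0.5, 1]

[0.5, 1]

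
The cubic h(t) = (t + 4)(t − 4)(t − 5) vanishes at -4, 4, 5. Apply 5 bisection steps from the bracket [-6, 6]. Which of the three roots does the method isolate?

-4

midpoint 0: h = 80 > 0 → [-6, 0]
midpoint -3: h = 56 > 0 → [-6, -3]
midpoint -4.5: h = -40.375 < 0 → [-4.5, -3]
midpoint -3.75: h = 16.9531 > 0 → [-4.5, -3.75]
midpoint -4.125: h = -9.2676 < 0 → [-4.125, -3.75]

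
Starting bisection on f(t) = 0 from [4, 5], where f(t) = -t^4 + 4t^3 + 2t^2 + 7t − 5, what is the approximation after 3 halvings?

t = 4.5 gives f = 21.4375, positive; keep [4.5, 5]
t = 4.75 gives f = -7.003906, negative; keep [4.5, 4.75]
t = 4.625 gives f = 8.323975, positive; keep [4.625, 4.75]

4.625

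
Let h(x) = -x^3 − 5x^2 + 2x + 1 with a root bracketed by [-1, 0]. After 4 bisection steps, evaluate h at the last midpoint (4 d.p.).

x = -0.5 gives h = -1.125, negative; keep [-0.5, 0]
x = -0.25 gives h = 0.203125, positive; keep [-0.5, -0.25]
x = -0.375 gives h = -0.400391, negative; keep [-0.375, -0.25]
x = -0.3125 gives h = -0.0828, negative; keep [-0.3125, -0.25]

-0.0828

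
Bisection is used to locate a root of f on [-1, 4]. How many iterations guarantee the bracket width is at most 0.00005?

Width after n steps is 5/2^n. Need 2^n ≥ 5/0.00005 = 100000.
2^16 = 65536 < 100000 ≤ 2^17 = 131072, so n = 17.

17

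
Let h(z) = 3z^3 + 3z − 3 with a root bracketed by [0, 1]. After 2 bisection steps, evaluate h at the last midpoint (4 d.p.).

midpoint 0.5: h = -1.125 < 0 → [0.5, 1]
midpoint 0.75: h = 0.515625 > 0 → [0.5, 0.75]

0.5156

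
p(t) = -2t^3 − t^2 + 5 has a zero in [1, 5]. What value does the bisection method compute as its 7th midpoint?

1.21875

p(3) = -58 < 0, so the root lies in [1, 3]
p(2) = -15 < 0, so the root lies in [1, 2]
p(1.5) = -4 < 0, so the root lies in [1, 1.5]
p(1.25) = -0.4688 < 0, so the root lies in [1, 1.25]
p(1.125) = 0.8867 > 0, so the root lies in [1.125, 1.25]
p(1.1875) = 0.2407 > 0, so the root lies in [1.1875, 1.25]
p(1.21875) = -0.1059 < 0, so the root lies in [1.1875, 1.21875]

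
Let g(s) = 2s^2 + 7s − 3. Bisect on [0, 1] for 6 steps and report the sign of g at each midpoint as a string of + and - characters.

midpoint 0.5: g = 1 > 0 → [0, 0.5]
midpoint 0.25: g = -1.125 < 0 → [0.25, 0.5]
midpoint 0.375: g = -0.09375 < 0 → [0.375, 0.5]
midpoint 0.4375: g = 0.4453 > 0 → [0.375, 0.4375]
midpoint 0.40625: g = 0.1738 > 0 → [0.375, 0.40625]
midpoint 0.390625: g = 0.0396 > 0 → [0.375, 0.390625]

+--+++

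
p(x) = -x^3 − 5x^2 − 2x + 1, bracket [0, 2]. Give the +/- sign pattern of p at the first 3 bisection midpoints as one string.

--+

p(1) = -7 < 0, so the root lies in [0, 1]
p(0.5) = -1.375 < 0, so the root lies in [0, 0.5]
p(0.25) = 0.171875 > 0, so the root lies in [0.25, 0.5]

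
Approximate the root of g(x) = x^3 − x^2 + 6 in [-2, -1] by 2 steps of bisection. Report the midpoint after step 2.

-1.75

x = -1.5 gives g = 0.375, positive; keep [-2, -1.5]
x = -1.75 gives g = -2.421875, negative; keep [-1.75, -1.5]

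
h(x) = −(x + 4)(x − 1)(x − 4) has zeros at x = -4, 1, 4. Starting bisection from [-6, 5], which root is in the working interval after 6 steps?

-4

midpoint -0.5: h = -23.625 < 0 → [-6, -0.5]
midpoint -3.25: h = -23.109375 < 0 → [-6, -3.25]
midpoint -4.625: h = 30.322266 > 0 → [-4.625, -3.25]
midpoint -3.9375: h = -2.4495 < 0 → [-4.625, -3.9375]
midpoint -4.28125: h = 12.3006 > 0 → [-4.28125, -3.9375]
midpoint -4.109375: h = 4.5318 > 0 → [-4.109375, -3.9375]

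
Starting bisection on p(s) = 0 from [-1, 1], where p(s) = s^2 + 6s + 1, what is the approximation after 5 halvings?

-0.1875

s = 0 gives p = 1, positive; keep [-1, 0]
s = -0.5 gives p = -1.75, negative; keep [-0.5, 0]
s = -0.25 gives p = -0.4375, negative; keep [-0.25, 0]
s = -0.125 gives p = 0.2656, positive; keep [-0.25, -0.125]
s = -0.1875 gives p = -0.0898, negative; keep [-0.1875, -0.125]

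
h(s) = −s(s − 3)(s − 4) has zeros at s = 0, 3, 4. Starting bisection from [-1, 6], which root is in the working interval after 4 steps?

midpoint 2.5: h = -1.875 < 0 → [-1, 2.5]
midpoint 0.75: h = -5.484375 < 0 → [-1, 0.75]
midpoint -0.125: h = 1.611328 > 0 → [-0.125, 0.75]
midpoint 0.3125: h = -3.0969 < 0 → [-0.125, 0.3125]

0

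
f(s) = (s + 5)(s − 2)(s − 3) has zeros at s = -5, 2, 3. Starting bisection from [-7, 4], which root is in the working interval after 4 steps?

m = -1.5, f(m) = 55.125 (+); new bracket [-7, -1.5]
m = -4.25, f(m) = 33.984375 (+); new bracket [-7, -4.25]
m = -5.625, f(m) = -41.103516 (−); new bracket [-5.625, -4.25]
m = -4.9375, f(m) = 3.4417 (+); new bracket [-5.625, -4.9375]

-5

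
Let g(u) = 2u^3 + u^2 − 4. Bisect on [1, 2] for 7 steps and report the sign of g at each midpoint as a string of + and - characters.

+++---+

m = 1.5, g(m) = 5 (+); new bracket [1, 1.5]
m = 1.25, g(m) = 1.46875 (+); new bracket [1, 1.25]
m = 1.125, g(m) = 0.113281 (+); new bracket [1, 1.125]
m = 1.0625, g(m) = -0.4722 (−); new bracket [1.0625, 1.125]
m = 1.09375, g(m) = -0.1868 (−); new bracket [1.09375, 1.125]
m = 1.109375, g(m) = -0.0386 (−); new bracket [1.109375, 1.125]
m = 1.1171875, g(m) = 0.0368 (+); new bracket [1.109375, 1.1171875]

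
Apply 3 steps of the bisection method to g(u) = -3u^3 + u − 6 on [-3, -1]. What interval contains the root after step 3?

g(-2) = 16 > 0, so the root lies in [-2, -1]
g(-1.5) = 2.625 > 0, so the root lies in [-1.5, -1]
g(-1.25) = -1.390625 < 0, so the root lies in [-1.5, -1.25]

[-1.5, -1.25]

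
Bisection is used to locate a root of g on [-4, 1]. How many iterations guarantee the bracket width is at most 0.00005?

17

Width after n steps is 5/2^n. Need 2^n ≥ 5/0.00005 = 100000.
2^16 = 65536 < 100000 ≤ 2^17 = 131072, so n = 17.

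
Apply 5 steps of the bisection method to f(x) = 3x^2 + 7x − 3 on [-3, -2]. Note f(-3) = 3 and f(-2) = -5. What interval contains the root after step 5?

[-2.71875, -2.6875]

f(-2.5) = -1.75 < 0, so the root lies in [-3, -2.5]
f(-2.75) = 0.4375 > 0, so the root lies in [-2.75, -2.5]
f(-2.625) = -0.703125 < 0, so the root lies in [-2.75, -2.625]
f(-2.6875) = -0.1445 < 0, so the root lies in [-2.75, -2.6875]
f(-2.71875) = 0.1436 > 0, so the root lies in [-2.71875, -2.6875]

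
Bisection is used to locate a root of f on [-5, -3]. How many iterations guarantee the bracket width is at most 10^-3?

Width after n steps is 2/2^n. Need 2^n ≥ 2/10^-3 = 2000.
2^10 = 1024 < 2000 ≤ 2^11 = 2048, so n = 11.

11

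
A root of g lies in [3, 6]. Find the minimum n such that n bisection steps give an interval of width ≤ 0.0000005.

23

Width after n steps is 3/2^n. Need 2^n ≥ 3/0.0000005 = 6000000.
2^22 = 4194304 < 6000000 ≤ 2^23 = 8388608, so n = 23.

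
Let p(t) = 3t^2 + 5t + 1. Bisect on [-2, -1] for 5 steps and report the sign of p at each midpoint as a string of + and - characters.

p(-1.5) = 0.25 > 0, so the root lies in [-1.5, -1]
p(-1.25) = -0.5625 < 0, so the root lies in [-1.5, -1.25]
p(-1.375) = -0.203125 < 0, so the root lies in [-1.5, -1.375]
p(-1.4375) = 0.0117 > 0, so the root lies in [-1.4375, -1.375]
p(-1.40625) = -0.0986 < 0, so the root lies in [-1.4375, -1.40625]

+--+-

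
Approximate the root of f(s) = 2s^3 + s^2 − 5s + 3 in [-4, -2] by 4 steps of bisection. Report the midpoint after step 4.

-2.125

midpoint -3: f = -27 < 0 → [-3, -2]
midpoint -2.5: f = -9.5 < 0 → [-2.5, -2]
midpoint -2.25: f = -3.46875 < 0 → [-2.25, -2]
midpoint -2.125: f = -1.0508 < 0 → [-2.125, -2]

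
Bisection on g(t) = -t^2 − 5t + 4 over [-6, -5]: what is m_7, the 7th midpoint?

t = -5.5 gives g = 1.25, positive; keep [-6, -5.5]
t = -5.75 gives g = -0.3125, negative; keep [-5.75, -5.5]
t = -5.625 gives g = 0.484375, positive; keep [-5.75, -5.625]
t = -5.6875 gives g = 0.0898, positive; keep [-5.75, -5.6875]
t = -5.71875 gives g = -0.1104, negative; keep [-5.71875, -5.6875]
t = -5.703125 gives g = -0.01, negative; keep [-5.703125, -5.6875]
t = -5.6953125 gives g = 0.04, positive; keep [-5.703125, -5.6953125]

-5.6953125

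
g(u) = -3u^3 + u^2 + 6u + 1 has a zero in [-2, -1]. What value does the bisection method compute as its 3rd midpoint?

-1.125

g(-1.5) = 4.375 > 0, so the root lies in [-1.5, -1]
g(-1.25) = 0.921875 > 0, so the root lies in [-1.25, -1]
g(-1.125) = -0.212891 < 0, so the root lies in [-1.25, -1.125]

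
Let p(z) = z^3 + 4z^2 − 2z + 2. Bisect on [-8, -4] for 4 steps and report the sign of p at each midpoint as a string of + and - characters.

m = -6, p(m) = -58 (−); new bracket [-6, -4]
m = -5, p(m) = -13 (−); new bracket [-5, -4]
m = -4.5, p(m) = 0.875 (+); new bracket [-5, -4.5]
m = -4.75, p(m) = -5.4219 (−); new bracket [-4.75, -4.5]

--+-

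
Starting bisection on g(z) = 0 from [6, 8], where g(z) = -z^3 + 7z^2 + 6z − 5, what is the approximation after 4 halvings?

7.625

z = 7 gives g = 37, positive; keep [7, 8]
z = 7.5 gives g = 11.875, positive; keep [7.5, 8]
z = 7.75 gives g = -3.546875, negative; keep [7.5, 7.75]
z = 7.625 gives g = 4.4121, positive; keep [7.625, 7.75]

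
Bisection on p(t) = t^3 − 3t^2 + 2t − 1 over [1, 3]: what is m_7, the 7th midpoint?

2.328125

p(2) = -1 < 0, so the root lies in [2, 3]
p(2.5) = 0.875 > 0, so the root lies in [2, 2.5]
p(2.25) = -0.296875 < 0, so the root lies in [2.25, 2.5]
p(2.375) = 0.2246 > 0, so the root lies in [2.25, 2.375]
p(2.3125) = -0.0515 < 0, so the root lies in [2.3125, 2.375]
p(2.34375) = 0.0826 > 0, so the root lies in [2.3125, 2.34375]
p(2.328125) = 0.0146 > 0, so the root lies in [2.3125, 2.328125]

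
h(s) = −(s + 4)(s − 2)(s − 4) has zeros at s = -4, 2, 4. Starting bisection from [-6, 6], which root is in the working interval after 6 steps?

h(0) = -32 < 0, so the root lies in [-6, 0]
h(-3) = -35 < 0, so the root lies in [-6, -3]
h(-4.5) = 27.625 > 0, so the root lies in [-4.5, -3]
h(-3.75) = -11.1406 < 0, so the root lies in [-4.5, -3.75]
h(-4.125) = 6.2207 > 0, so the root lies in [-4.125, -3.75]
h(-3.9375) = -2.9456 < 0, so the root lies in [-4.125, -3.9375]

-4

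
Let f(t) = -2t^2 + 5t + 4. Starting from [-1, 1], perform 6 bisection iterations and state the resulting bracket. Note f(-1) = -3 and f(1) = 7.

[-0.65625, -0.625]

m = 0, f(m) = 4 (+); new bracket [-1, 0]
m = -0.5, f(m) = 1 (+); new bracket [-1, -0.5]
m = -0.75, f(m) = -0.875 (−); new bracket [-0.75, -0.5]
m = -0.625, f(m) = 0.0938 (+); new bracket [-0.75, -0.625]
m = -0.6875, f(m) = -0.3828 (−); new bracket [-0.6875, -0.625]
m = -0.65625, f(m) = -0.1426 (−); new bracket [-0.65625, -0.625]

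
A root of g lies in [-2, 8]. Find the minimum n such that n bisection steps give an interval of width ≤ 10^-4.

17

Width after n steps is 10/2^n. Need 2^n ≥ 10/10^-4 = 100000.
2^16 = 65536 < 100000 ≤ 2^17 = 131072, so n = 17.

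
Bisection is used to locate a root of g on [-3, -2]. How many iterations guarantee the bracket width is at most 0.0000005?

Width after n steps is 1/2^n. Need 2^n ≥ 1/0.0000005 = 2000000.
2^20 = 1048576 < 2000000 ≤ 2^21 = 2097152, so n = 21.

21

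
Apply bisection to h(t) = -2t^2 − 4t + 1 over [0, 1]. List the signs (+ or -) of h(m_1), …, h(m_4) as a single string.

m = 0.5, h(m) = -1.5 (−); new bracket [0, 0.5]
m = 0.25, h(m) = -0.125 (−); new bracket [0, 0.25]
m = 0.125, h(m) = 0.46875 (+); new bracket [0.125, 0.25]
m = 0.1875, h(m) = 0.1797 (+); new bracket [0.1875, 0.25]

--++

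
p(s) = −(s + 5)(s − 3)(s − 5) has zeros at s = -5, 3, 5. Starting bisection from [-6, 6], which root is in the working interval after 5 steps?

s = 0 gives p = -75, negative; keep [-6, 0]
s = -3 gives p = -96, negative; keep [-6, -3]
s = -4.5 gives p = -35.625, negative; keep [-6, -4.5]
s = -5.25 gives p = 21.1406, positive; keep [-5.25, -4.5]
s = -4.875 gives p = -9.7207, negative; keep [-5.25, -4.875]

-5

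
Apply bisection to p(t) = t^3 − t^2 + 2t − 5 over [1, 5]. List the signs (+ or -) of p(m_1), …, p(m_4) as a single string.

++-+

midpoint 3: p = 19 > 0 → [1, 3]
midpoint 2: p = 3 > 0 → [1, 2]
midpoint 1.5: p = -0.875 < 0 → [1.5, 2]
midpoint 1.75: p = 0.7969 > 0 → [1.5, 1.75]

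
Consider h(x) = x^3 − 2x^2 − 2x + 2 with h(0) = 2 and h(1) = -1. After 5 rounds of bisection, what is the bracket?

[0.6875, 0.71875]

midpoint 0.5: h = 0.625 > 0 → [0.5, 1]
midpoint 0.75: h = -0.203125 < 0 → [0.5, 0.75]
midpoint 0.625: h = 0.212891 > 0 → [0.625, 0.75]
midpoint 0.6875: h = 0.0046 > 0 → [0.6875, 0.75]
midpoint 0.71875: h = -0.0994 < 0 → [0.6875, 0.71875]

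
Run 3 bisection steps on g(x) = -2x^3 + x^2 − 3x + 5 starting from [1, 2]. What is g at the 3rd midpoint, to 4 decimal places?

g(1.5) = -4 < 0, so the root lies in [1, 1.5]
g(1.25) = -1.09375 < 0, so the root lies in [1, 1.25]
g(1.125) = 0.042969 > 0, so the root lies in [1.125, 1.25]

0.0430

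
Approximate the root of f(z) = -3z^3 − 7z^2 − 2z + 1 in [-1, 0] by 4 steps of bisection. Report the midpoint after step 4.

-0.6875

m = -0.5, f(m) = 0.625 (+); new bracket [-1, -0.5]
m = -0.75, f(m) = -0.171875 (−); new bracket [-0.75, -0.5]
m = -0.625, f(m) = 0.248047 (+); new bracket [-0.75, -0.625]
m = -0.6875, f(m) = 0.0413 (+); new bracket [-0.75, -0.6875]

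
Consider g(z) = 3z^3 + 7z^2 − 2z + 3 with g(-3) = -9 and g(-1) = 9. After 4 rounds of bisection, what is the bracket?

g(-2) = 11 > 0, so the root lies in [-3, -2]
g(-2.5) = 4.875 > 0, so the root lies in [-3, -2.5]
g(-2.75) = -0.953125 < 0, so the root lies in [-2.75, -2.5]
g(-2.625) = 2.2207 > 0, so the root lies in [-2.75, -2.625]

[-2.75, -2.625]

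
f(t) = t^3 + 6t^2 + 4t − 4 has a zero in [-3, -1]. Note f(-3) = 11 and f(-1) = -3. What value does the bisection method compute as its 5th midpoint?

-1.4375

f(-2) = 4 > 0, so the root lies in [-2, -1]
f(-1.5) = 0.125 > 0, so the root lies in [-1.5, -1]
f(-1.25) = -1.578125 < 0, so the root lies in [-1.5, -1.25]
f(-1.375) = -0.7559 < 0, so the root lies in [-1.5, -1.375]
f(-1.4375) = -0.322 < 0, so the root lies in [-1.5, -1.4375]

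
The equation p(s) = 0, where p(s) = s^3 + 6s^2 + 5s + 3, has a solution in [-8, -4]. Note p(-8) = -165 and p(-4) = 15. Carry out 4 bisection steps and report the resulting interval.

midpoint -6: p = -27 < 0 → [-6, -4]
midpoint -5: p = 3 > 0 → [-6, -5]
midpoint -5.5: p = -9.375 < 0 → [-5.5, -5]
midpoint -5.25: p = -2.5781 < 0 → [-5.25, -5]

[-5.25, -5]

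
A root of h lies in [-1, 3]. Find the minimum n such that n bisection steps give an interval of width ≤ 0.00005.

17

Width after n steps is 4/2^n. Need 2^n ≥ 4/0.00005 = 80000.
2^16 = 65536 < 80000 ≤ 2^17 = 131072, so n = 17.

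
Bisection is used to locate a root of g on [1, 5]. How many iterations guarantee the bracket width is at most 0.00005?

Width after n steps is 4/2^n. Need 2^n ≥ 4/0.00005 = 80000.
2^16 = 65536 < 80000 ≤ 2^17 = 131072, so n = 17.

17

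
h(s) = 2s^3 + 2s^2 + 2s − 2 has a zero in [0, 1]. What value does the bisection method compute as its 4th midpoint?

0.5625

s = 0.5 gives h = -0.25, negative; keep [0.5, 1]
s = 0.75 gives h = 1.46875, positive; keep [0.5, 0.75]
s = 0.625 gives h = 0.519531, positive; keep [0.5, 0.625]
s = 0.5625 gives h = 0.1138, positive; keep [0.5, 0.5625]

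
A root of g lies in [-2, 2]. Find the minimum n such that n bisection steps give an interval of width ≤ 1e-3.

Width after n steps is 4/2^n. Need 2^n ≥ 4/1e-3 = 4000.
2^11 = 2048 < 4000 ≤ 2^12 = 4096, so n = 12.

12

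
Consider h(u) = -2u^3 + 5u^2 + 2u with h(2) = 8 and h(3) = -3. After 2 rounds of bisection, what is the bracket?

m = 2.5, h(m) = 5 (+); new bracket [2.5, 3]
m = 2.75, h(m) = 1.71875 (+); new bracket [2.75, 3]

[2.75, 3]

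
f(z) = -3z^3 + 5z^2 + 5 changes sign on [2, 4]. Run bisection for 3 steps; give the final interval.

[2, 2.25]

midpoint 3: f = -31 < 0 → [2, 3]
midpoint 2.5: f = -10.625 < 0 → [2, 2.5]
midpoint 2.25: f = -3.859375 < 0 → [2, 2.25]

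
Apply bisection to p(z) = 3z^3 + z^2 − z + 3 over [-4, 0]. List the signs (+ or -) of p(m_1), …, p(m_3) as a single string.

z = -2 gives p = -15, negative; keep [-2, 0]
z = -1 gives p = 2, positive; keep [-2, -1]
z = -1.5 gives p = -3.375, negative; keep [-1.5, -1]

-+-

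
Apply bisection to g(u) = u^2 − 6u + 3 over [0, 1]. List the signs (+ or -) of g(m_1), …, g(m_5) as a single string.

u = 0.5 gives g = 0.25, positive; keep [0.5, 1]
u = 0.75 gives g = -0.9375, negative; keep [0.5, 0.75]
u = 0.625 gives g = -0.359375, negative; keep [0.5, 0.625]
u = 0.5625 gives g = -0.0586, negative; keep [0.5, 0.5625]
u = 0.53125 gives g = 0.0947, positive; keep [0.53125, 0.5625]

+---+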